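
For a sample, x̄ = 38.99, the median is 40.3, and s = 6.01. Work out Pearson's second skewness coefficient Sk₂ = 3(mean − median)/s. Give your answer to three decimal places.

-0.654

Sk₂ = 3(38.99 − 40.3) / 6.01 = 3 × -1.3100 / 6.01
    = -3.9300 / 6.01 ≈ -0.654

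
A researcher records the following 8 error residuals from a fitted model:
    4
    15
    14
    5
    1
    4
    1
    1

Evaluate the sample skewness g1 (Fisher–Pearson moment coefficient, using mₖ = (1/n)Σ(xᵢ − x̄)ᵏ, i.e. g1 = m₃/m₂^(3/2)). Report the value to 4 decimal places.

0.9092

x̄ = (4 + 15 + 14 + 5 + 1 + 4 + 1 + 1) / 8 = 5.6250
deviations (xᵢ − x̄): -1.6250, 9.3750, 8.3750, -0.6250, -4.6250, -1.6250, -4.6250, -4.6250
Σ(xᵢ − x̄)² = 227.8750 ⇒ m₂ = 227.8750/8 = 28.48438
Σ(xᵢ − x̄)³ = 1105.7813 ⇒ m₃ = 1105.7813/8 = 138.22266
m₂^(3/2) = 28.48438^(1.5) = 152.02326
g1 = m₃ / m₂^(3/2) = 138.22266 / 152.02326 ≈ 0.9092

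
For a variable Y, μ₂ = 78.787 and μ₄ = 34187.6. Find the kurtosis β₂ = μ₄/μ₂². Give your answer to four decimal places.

5.5076

μ₂² = 78.787² = 6207.39137
μ₄/μ₂² = 34187.6 / 6207.39137 = 5.50756
β₂ ≈ 5.5076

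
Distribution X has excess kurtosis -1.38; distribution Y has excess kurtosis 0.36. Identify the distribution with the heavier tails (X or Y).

Y

Higher excess kurtosis ⇒ heavier tails relative to the normal distribution.
-1.38 vs 0.36: the larger is 0.36, so Y has heavier tails. (Y is leptokurtic — heavier-than-normal tails; the other is platykurtic.)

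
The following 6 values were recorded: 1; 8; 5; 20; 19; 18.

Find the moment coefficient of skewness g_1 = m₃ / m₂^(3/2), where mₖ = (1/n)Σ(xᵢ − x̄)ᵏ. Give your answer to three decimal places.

x̄ = (1 + 8 + 5 + 20 + 19 + 18) / 6 = 11.8333
deviations (xᵢ − x̄): -10.8333, -3.8333, -6.8333, 8.1667, 7.1667, 6.1667
Σ(xᵢ − x̄)² = 334.8333 ⇒ m₂ = 334.8333/6 = 55.80556
Σ(xᵢ − x̄)³ = -499.5556 ⇒ m₃ = -499.5556/6 = -83.25926
m₂^(3/2) = 55.80556^(1.5) = 416.88489
g_1 = m₃ / m₂^(3/2) = -83.25926 / 416.88489 ≈ -0.200

-0.200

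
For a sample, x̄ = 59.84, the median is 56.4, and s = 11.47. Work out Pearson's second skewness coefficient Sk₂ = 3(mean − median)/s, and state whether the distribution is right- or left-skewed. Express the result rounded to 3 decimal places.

0.900, right-skewed

Sk₂ = 3(59.84 − 56.4) / 11.47 = 3 × 3.4400 / 11.47
    = 10.3200 / 11.47 ≈ 0.900
Sk₂ > 0 ⇒ mean > median ⇒ right-skewed (positive skew).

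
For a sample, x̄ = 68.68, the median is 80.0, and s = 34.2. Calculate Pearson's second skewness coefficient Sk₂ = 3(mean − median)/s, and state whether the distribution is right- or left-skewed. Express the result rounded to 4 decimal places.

Sk₂ = 3(68.68 − 80.0) / 34.2 = 3 × -11.3200 / 34.2
    = -33.9600 / 34.2 ≈ -0.9930
Sk₂ < 0 ⇒ mean < median ⇒ left-skewed (negative skew).

-0.9930, left-skewed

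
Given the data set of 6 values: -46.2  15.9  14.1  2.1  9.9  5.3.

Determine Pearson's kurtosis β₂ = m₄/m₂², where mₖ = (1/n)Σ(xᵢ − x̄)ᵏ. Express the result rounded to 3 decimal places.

x̄ = 0.1833
Σ(xᵢ − x̄)² = 2716.3683 ⇒ m₂ = 452.72806
Σ(xᵢ − x̄)⁴ = 4736718.5501 ⇒ m₄ = 789453.09169
m₂² = 204962.69229
β₂ = m₄/m₂² = 789453.09169 / 204962.69229 ≈ 3.852

3.852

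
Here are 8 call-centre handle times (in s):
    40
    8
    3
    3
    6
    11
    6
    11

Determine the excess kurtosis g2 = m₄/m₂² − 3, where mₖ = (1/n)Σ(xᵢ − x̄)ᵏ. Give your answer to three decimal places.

2.426

x̄ = 11.0000
Σ(xᵢ − x̄)² = 1028.0000 ⇒ m₂ = 128.50000
Σ(xᵢ − x̄)⁴ = 716804.0000 ⇒ m₄ = 89600.50000
m₂² = 16512.25000
g2 = m₄/m₂² − 3 = 5.42630 − 3 ≈ 2.426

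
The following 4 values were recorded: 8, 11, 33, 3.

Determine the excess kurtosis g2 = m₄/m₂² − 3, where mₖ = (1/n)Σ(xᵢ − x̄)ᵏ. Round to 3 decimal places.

x̄ = 13.7500
Σ(xᵢ − x̄)² = 526.7500 ⇒ m₂ = 131.68750
Σ(xᵢ − x̄)⁴ = 151821.5781 ⇒ m₄ = 37955.39453
m₂² = 17341.59766
g2 = m₄/m₂² − 3 = 2.18869 − 3 ≈ -0.811

-0.811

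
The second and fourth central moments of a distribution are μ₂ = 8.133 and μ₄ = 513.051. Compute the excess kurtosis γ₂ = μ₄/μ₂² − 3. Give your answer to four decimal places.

μ₂² = 8.133² = 66.14569
μ₄/μ₂² = 513.051 / 66.14569 = 7.75638
γ₂ = 7.75638 − 3 ≈ 4.7564

4.7564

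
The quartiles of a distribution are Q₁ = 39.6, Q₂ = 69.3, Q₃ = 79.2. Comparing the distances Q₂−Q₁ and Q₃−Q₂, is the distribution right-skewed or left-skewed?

left-skewed

Q₂ − Q₁ = 29.7;  Q₃ − Q₂ = 9.9
Q₂ − Q₁ > Q₃ − Q₂ ⇒ the lower half is more spread out ⇒ left-skewed.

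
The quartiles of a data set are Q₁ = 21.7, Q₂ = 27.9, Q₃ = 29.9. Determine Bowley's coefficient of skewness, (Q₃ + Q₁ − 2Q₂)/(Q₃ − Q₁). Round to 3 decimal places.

numerator: Q₃ + Q₁ − 2Q₂ = 29.9 + 21.7 − 2×27.9 = -4.2000
denominator: Q₃ − Q₁ = 29.9 − 21.7 = 8.2000
Bowley skewness = -4.2000 / 8.2000 ≈ -0.512

-0.512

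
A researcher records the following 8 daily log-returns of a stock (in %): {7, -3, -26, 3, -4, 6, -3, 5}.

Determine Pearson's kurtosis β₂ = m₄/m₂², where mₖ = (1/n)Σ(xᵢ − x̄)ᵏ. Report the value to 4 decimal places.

x̄ = -1.8750
Σ(xᵢ − x̄)² = 800.8750 ⇒ m₂ = 100.10938
Σ(xᵢ − x̄)⁴ = 351614.5879 ⇒ m₄ = 43951.82349
m₂² = 10021.88696
β₂ = m₄/m₂² = 43951.82349 / 10021.88696 ≈ 4.3856

4.3856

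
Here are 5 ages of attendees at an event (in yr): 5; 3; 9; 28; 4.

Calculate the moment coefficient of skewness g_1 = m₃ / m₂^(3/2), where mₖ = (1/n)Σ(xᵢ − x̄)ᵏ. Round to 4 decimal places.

1.3338

x̄ = (5 + 3 + 9 + 28 + 4) / 5 = 9.8000
deviations (xᵢ − x̄): -4.8000, -6.8000, -0.8000, 18.2000, -5.8000
Σ(xᵢ − x̄)² = 434.8000 ⇒ m₂ = 434.8000/5 = 86.96000
Σ(xᵢ − x̄)³ = 5407.9200 ⇒ m₃ = 5407.9200/5 = 1081.58400
m₂^(3/2) = 86.96000^(1.5) = 810.92240
g_1 = m₃ / m₂^(3/2) = 1081.58400 / 810.92240 ≈ 1.3338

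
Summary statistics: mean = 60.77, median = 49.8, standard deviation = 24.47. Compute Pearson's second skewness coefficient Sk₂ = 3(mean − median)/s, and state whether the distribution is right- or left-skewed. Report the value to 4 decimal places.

1.3449, right-skewed

Sk₂ = 3(60.77 − 49.8) / 24.47 = 3 × 10.9700 / 24.47
    = 32.9100 / 24.47 ≈ 1.3449
Sk₂ > 0 ⇒ mean > median ⇒ right-skewed (positive skew).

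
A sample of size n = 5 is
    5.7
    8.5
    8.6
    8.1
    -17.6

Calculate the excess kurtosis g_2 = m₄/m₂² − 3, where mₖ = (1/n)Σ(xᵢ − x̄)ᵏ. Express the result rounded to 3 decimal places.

0.194

x̄ = 2.6600
Σ(xᵢ − x̄)² = 518.6920 ⇒ m₂ = 103.73840
Σ(xᵢ − x̄)⁴ = 171852.9634 ⇒ m₄ = 34370.59267
m₂² = 10761.65563
g_2 = m₄/m₂² − 3 = 3.19380 − 3 ≈ 0.194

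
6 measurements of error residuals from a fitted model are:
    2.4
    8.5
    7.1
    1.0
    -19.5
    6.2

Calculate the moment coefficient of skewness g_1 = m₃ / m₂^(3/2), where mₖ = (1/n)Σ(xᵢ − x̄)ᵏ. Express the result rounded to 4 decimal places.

x̄ = (2.4 + 8.5 + 7.1 + 1.0 - 19.5 + 6.2) / 6 = 0.9500
deviations (xᵢ − x̄): 1.4500, 7.5500, 6.1500, 0.0500, -20.4500, 5.2500
Σ(xᵢ − x̄)² = 542.6950 ⇒ m₂ = 542.6950/6 = 90.44917
Σ(xᵢ − x̄)³ = -7741.5120 ⇒ m₃ = -7741.5120/6 = -1290.25200
m₂^(3/2) = 90.44917^(1.5) = 860.21469
g_1 = m₃ / m₂^(3/2) = -1290.25200 / 860.21469 ≈ -1.4999

-1.4999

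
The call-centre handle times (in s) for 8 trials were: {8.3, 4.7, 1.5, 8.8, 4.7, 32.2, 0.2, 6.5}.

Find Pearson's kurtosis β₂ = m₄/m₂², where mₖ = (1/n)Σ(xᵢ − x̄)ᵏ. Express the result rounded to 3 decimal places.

x̄ = 8.3625
Σ(xᵢ − x̄)² = 712.4388 ⇒ m₂ = 89.05484
Σ(xᵢ − x̄)⁴ = 329910.0985 ⇒ m₄ = 41238.76231
m₂² = 7930.76520
β₂ = m₄/m₂² = 41238.76231 / 7930.76520 ≈ 5.200

5.200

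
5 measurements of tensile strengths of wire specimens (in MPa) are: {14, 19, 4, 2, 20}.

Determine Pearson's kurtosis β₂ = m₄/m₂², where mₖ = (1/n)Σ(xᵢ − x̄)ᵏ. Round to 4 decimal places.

x̄ = 11.8000
Σ(xᵢ − x̄)² = 280.8000 ⇒ m₂ = 56.16000
Σ(xᵢ − x̄)⁴ = 20157.2160 ⇒ m₄ = 4031.44320
m₂² = 3153.94560
β₂ = m₄/m₂² = 4031.44320 / 3153.94560 ≈ 1.2782

1.2782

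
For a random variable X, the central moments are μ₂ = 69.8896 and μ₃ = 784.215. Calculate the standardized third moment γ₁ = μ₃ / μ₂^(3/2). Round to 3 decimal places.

σ = √μ₂ = √69.8896 = 8.36000
σ³ = μ₂^(3/2) = 584.27706
γ₁ = μ₃/σ³ = 784.215 / 584.27706 ≈ 1.342

1.342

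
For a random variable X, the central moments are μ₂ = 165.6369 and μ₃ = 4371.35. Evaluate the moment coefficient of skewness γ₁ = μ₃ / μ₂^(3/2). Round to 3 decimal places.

σ = √μ₂ = √165.6369 = 12.87000
σ³ = μ₂^(3/2) = 2131.74690
γ₁ = μ₃/σ³ = 4371.35 / 2131.74690 ≈ 2.051

2.051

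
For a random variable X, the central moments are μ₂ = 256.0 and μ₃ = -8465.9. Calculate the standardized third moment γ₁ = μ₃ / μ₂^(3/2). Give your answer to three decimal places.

σ = √μ₂ = √256.0 = 16.00000
σ³ = μ₂^(3/2) = 4096.00000
γ₁ = μ₃/σ³ = -8465.9 / 4096.00000 ≈ -2.067

-2.067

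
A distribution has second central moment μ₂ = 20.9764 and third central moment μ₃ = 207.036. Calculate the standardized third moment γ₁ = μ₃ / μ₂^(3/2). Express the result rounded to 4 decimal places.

2.1550

σ = √μ₂ = √20.9764 = 4.58000
σ³ = μ₂^(3/2) = 96.07191
γ₁ = μ₃/σ³ = 207.036 / 96.07191 ≈ 2.1550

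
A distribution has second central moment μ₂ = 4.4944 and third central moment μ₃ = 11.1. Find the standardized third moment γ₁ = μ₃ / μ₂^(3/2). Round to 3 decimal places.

1.165

σ = √μ₂ = √4.4944 = 2.12000
σ³ = μ₂^(3/2) = 9.52813
γ₁ = μ₃/σ³ = 11.1 / 9.52813 ≈ 1.165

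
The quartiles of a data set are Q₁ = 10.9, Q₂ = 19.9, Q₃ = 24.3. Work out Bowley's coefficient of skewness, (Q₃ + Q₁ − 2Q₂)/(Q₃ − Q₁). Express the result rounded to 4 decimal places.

-0.3433

numerator: Q₃ + Q₁ − 2Q₂ = 24.3 + 10.9 − 2×19.9 = -4.6000
denominator: Q₃ − Q₁ = 24.3 − 10.9 = 13.4000
Bowley skewness = -4.6000 / 13.4000 ≈ -0.3433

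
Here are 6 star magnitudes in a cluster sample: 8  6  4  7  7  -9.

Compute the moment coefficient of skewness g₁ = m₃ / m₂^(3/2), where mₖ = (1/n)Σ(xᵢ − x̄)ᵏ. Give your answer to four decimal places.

-1.6202

x̄ = (8 + 6 + 4 + 7 + 7 - 9) / 6 = 3.8333
deviations (xᵢ − x̄): 4.1667, 2.1667, 0.1667, 3.1667, 3.1667, -12.8333
Σ(xᵢ − x̄)² = 206.8333 ⇒ m₂ = 206.8333/6 = 34.47222
Σ(xᵢ − x̄)³ = -1967.5556 ⇒ m₃ = -1967.5556/6 = -327.92593
m₂^(3/2) = 34.47222^(1.5) = 202.39693
g₁ = m₃ / m₂^(3/2) = -327.92593 / 202.39693 ≈ -1.6202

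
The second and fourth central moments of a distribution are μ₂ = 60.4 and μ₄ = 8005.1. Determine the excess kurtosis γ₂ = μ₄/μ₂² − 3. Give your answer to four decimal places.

μ₂² = 60.4² = 3648.16000
μ₄/μ₂² = 8005.1 / 3648.16000 = 2.19428
γ₂ = 2.19428 − 3 ≈ -0.8057

-0.8057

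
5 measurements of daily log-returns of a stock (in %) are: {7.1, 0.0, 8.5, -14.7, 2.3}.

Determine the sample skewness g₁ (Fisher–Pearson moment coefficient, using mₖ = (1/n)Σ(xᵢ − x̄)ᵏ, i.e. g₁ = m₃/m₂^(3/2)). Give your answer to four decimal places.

x̄ = (7.1 + 0.0 + 8.5 - 14.7 + 2.3) / 5 = 0.6400
deviations (xᵢ − x̄): 6.4600, -0.6400, 7.8600, -15.3400, 1.6600
Σ(xᵢ − x̄)² = 341.9920 ⇒ m₂ = 341.9920/5 = 68.39840
Σ(xᵢ − x̄)³ = -2850.2554 ⇒ m₃ = -2850.2554/5 = -570.05107
m₂^(3/2) = 68.39840^(1.5) = 565.67751
g₁ = m₃ / m₂^(3/2) = -570.05107 / 565.67751 ≈ -1.0077

-1.0077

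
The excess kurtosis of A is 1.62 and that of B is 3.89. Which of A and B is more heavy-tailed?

Higher excess kurtosis ⇒ heavier tails relative to the normal distribution.
1.62 vs 3.89: the larger is 3.89, so B has heavier tails.

B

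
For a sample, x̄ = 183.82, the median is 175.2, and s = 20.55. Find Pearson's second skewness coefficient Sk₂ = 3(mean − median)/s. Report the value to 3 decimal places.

Sk₂ = 3(183.82 − 175.2) / 20.55 = 3 × 8.6200 / 20.55
    = 25.8600 / 20.55 ≈ 1.258

1.258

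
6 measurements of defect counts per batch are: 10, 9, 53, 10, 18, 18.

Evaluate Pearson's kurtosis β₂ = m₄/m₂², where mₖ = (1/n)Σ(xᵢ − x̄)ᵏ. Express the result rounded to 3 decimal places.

3.778

x̄ = 19.6667
Σ(xᵢ − x̄)² = 1417.3333 ⇒ m₂ = 236.22222
Σ(xᵢ − x̄)⁴ = 1264992.4444 ⇒ m₄ = 210832.07407
m₂² = 55800.93827
β₂ = m₄/m₂² = 210832.07407 / 55800.93827 ≈ 3.778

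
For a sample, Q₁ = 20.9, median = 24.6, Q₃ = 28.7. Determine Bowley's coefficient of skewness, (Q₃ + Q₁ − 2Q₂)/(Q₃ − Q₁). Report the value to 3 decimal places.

0.051

numerator: Q₃ + Q₁ − 2Q₂ = 28.7 + 20.9 − 2×24.6 = 0.4000
denominator: Q₃ − Q₁ = 28.7 − 20.9 = 7.8000
Bowley skewness = 0.4000 / 7.8000 ≈ 0.051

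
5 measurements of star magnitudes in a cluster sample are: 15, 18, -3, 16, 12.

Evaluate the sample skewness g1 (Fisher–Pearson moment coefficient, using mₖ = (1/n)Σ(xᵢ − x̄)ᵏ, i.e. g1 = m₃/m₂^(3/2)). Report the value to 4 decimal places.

-1.2653

x̄ = (15 + 18 - 3 + 16 + 12) / 5 = 11.6000
deviations (xᵢ − x̄): 3.4000, 6.4000, -14.6000, 4.4000, 0.4000
Σ(xᵢ − x̄)² = 285.2000 ⇒ m₂ = 285.2000/5 = 57.04000
Σ(xᵢ − x̄)³ = -2725.4400 ⇒ m₃ = -2725.4400/5 = -545.08800
m₂^(3/2) = 57.04000^(1.5) = 430.79363
g1 = m₃ / m₂^(3/2) = -545.08800 / 430.79363 ≈ -1.2653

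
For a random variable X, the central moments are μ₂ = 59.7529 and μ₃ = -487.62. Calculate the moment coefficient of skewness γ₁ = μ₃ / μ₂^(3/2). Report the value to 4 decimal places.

-1.0557

σ = √μ₂ = √59.7529 = 7.73000
σ³ = μ₂^(3/2) = 461.88992
γ₁ = μ₃/σ³ = -487.62 / 461.88992 ≈ -1.0557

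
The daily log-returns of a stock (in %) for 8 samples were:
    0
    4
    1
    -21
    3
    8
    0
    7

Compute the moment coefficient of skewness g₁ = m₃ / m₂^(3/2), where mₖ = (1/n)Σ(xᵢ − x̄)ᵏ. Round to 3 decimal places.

x̄ = (0 + 4 + 1 - 21 + 3 + 8 + 0 + 7) / 8 = 0.2500
deviations (xᵢ − x̄): -0.2500, 3.7500, 0.7500, -21.2500, 2.7500, 7.7500, -0.2500, 6.7500
Σ(xᵢ − x̄)² = 579.5000 ⇒ m₂ = 579.5000/8 = 72.43750
Σ(xᵢ − x̄)³ = -8748.7500 ⇒ m₃ = -8748.7500/8 = -1093.59375
m₂^(3/2) = 72.43750^(1.5) = 616.51718
g₁ = m₃ / m₂^(3/2) = -1093.59375 / 616.51718 ≈ -1.774

-1.774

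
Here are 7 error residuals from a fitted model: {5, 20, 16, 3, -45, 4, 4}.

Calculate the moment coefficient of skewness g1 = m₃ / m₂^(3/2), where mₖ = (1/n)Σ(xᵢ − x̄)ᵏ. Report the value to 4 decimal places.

x̄ = (5 + 20 + 16 + 3 - 45 + 4 + 4) / 7 = 1.0000
deviations (xᵢ − x̄): 4.0000, 19.0000, 15.0000, 2.0000, -46.0000, 3.0000, 3.0000
Σ(xᵢ − x̄)² = 2740.0000 ⇒ m₂ = 2740.0000/7 = 391.42857
Σ(xᵢ − x̄)³ = -86976.0000 ⇒ m₃ = -86976.0000/7 = -12425.14286
m₂^(3/2) = 391.42857^(1.5) = 7744.23965
g1 = m₃ / m₂^(3/2) = -12425.14286 / 7744.23965 ≈ -1.6044

-1.6044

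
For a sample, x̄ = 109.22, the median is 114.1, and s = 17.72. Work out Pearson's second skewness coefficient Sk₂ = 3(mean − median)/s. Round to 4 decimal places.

-0.8262

Sk₂ = 3(109.22 − 114.1) / 17.72 = 3 × -4.8800 / 17.72
    = -14.6400 / 17.72 ≈ -0.8262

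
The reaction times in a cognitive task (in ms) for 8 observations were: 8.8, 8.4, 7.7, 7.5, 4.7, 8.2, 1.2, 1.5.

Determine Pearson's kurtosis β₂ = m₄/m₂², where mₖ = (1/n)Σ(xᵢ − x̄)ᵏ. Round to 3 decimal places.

1.830

x̄ = 6.0000
Σ(xᵢ − x̄)² = 68.5600 ⇒ m₂ = 8.57000
Σ(xᵢ − x̄)⁴ = 1075.2436 ⇒ m₄ = 134.40545
m₂² = 73.44490
β₂ = m₄/m₂² = 134.40545 / 73.44490 ≈ 1.830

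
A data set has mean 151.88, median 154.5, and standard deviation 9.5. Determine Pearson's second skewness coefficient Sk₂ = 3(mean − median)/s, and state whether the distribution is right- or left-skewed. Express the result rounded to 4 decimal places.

-0.8274, left-skewed

Sk₂ = 3(151.88 − 154.5) / 9.5 = 3 × -2.6200 / 9.5
    = -7.8600 / 9.5 ≈ -0.8274
Sk₂ < 0 ⇒ mean < median ⇒ left-skewed (negative skew).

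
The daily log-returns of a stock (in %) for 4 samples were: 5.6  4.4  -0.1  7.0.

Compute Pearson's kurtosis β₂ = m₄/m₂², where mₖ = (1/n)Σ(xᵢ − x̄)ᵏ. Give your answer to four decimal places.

x̄ = 4.2250
Σ(xᵢ − x̄)² = 28.3275 ⇒ m₂ = 7.08187
Σ(xᵢ − x̄)⁴ = 412.7754 ⇒ m₄ = 103.19386
m₂² = 50.15295
β₂ = m₄/m₂² = 103.19386 / 50.15295 ≈ 2.0576

2.0576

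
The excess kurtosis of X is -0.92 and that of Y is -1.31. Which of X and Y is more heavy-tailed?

Higher excess kurtosis ⇒ heavier tails relative to the normal distribution.
-0.92 vs -1.31: the larger is -0.92, so X has heavier tails.

X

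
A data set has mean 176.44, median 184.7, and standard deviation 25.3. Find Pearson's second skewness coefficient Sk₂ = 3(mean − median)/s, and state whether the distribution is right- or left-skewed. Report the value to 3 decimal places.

-0.979, left-skewed

Sk₂ = 3(176.44 − 184.7) / 25.3 = 3 × -8.2600 / 25.3
    = -24.7800 / 25.3 ≈ -0.979
Sk₂ < 0 ⇒ mean < median ⇒ left-skewed (negative skew).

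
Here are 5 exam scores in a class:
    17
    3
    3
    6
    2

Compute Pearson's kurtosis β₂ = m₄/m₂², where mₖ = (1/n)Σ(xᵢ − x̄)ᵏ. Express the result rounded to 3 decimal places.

2.947

x̄ = 6.2000
Σ(xᵢ − x̄)² = 154.8000 ⇒ m₂ = 30.96000
Σ(xᵢ − x̄)⁴ = 14125.7760 ⇒ m₄ = 2825.15520
m₂² = 958.52160
β₂ = m₄/m₂² = 2825.15520 / 958.52160 ≈ 2.947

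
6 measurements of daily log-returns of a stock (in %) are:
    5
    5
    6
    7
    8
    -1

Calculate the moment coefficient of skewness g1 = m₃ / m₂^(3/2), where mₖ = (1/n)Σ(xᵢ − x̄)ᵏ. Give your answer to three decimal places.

-1.247

x̄ = (5 + 5 + 6 + 7 + 8 - 1) / 6 = 5.0000
deviations (xᵢ − x̄): 0.0000, 0.0000, 1.0000, 2.0000, 3.0000, -6.0000
Σ(xᵢ − x̄)² = 50.0000 ⇒ m₂ = 50.0000/6 = 8.33333
Σ(xᵢ − x̄)³ = -180.0000 ⇒ m₃ = -180.0000/6 = -30.00000
m₂^(3/2) = 8.33333^(1.5) = 24.05626
g1 = m₃ / m₂^(3/2) = -30.00000 / 24.05626 ≈ -1.247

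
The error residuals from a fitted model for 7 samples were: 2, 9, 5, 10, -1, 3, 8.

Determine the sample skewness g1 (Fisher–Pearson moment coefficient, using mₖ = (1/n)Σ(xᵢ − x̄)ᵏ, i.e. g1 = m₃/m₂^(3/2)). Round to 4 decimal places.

x̄ = (2 + 9 + 5 + 10 - 1 + 3 + 8) / 7 = 5.1429
deviations (xᵢ − x̄): -3.1429, 3.8571, -0.1429, 4.8571, -6.1429, -2.1429, 2.8571
Σ(xᵢ − x̄)² = 98.8571 ⇒ m₂ = 98.8571/7 = 14.12245
Σ(xᵢ − x̄)³ = -77.3878 ⇒ m₃ = -77.3878/7 = -11.05539
m₂^(3/2) = 14.12245^(1.5) = 53.07195
g1 = m₃ / m₂^(3/2) = -11.05539 / 53.07195 ≈ -0.2083

-0.2083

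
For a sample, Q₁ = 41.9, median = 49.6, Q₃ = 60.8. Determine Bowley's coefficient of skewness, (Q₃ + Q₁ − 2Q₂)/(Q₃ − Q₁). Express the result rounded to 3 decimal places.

numerator: Q₃ + Q₁ − 2Q₂ = 60.8 + 41.9 − 2×49.6 = 3.5000
denominator: Q₃ − Q₁ = 60.8 − 41.9 = 18.9000
Bowley skewness = 3.5000 / 18.9000 ≈ 0.185

0.185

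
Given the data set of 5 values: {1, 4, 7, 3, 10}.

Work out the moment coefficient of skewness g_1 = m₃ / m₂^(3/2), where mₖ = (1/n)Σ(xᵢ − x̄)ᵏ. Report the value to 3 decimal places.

x̄ = (1 + 4 + 7 + 3 + 10) / 5 = 5.0000
deviations (xᵢ − x̄): -4.0000, -1.0000, 2.0000, -2.0000, 5.0000
Σ(xᵢ − x̄)² = 50.0000 ⇒ m₂ = 50.0000/5 = 10.00000
Σ(xᵢ − x̄)³ = 60.0000 ⇒ m₃ = 60.0000/5 = 12.00000
m₂^(3/2) = 10.00000^(1.5) = 31.62278
g_1 = m₃ / m₂^(3/2) = 12.00000 / 31.62278 ≈ 0.379

0.379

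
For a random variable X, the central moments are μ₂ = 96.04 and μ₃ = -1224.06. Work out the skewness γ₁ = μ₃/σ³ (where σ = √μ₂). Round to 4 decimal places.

σ = √μ₂ = √96.04 = 9.80000
σ³ = μ₂^(3/2) = 941.19200
γ₁ = μ₃/σ³ = -1224.06 / 941.19200 ≈ -1.3005

-1.3005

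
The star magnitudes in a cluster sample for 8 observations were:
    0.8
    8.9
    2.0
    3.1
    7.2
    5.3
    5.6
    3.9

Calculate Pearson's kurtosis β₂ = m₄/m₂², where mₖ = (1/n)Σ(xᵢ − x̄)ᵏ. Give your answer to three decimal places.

2.019

x̄ = 4.6000
Σ(xᵢ − x̄)² = 50.6800 ⇒ m₂ = 6.33500
Σ(xᵢ − x̄)⁴ = 648.3316 ⇒ m₄ = 81.04145
m₂² = 40.13223
β₂ = m₄/m₂² = 81.04145 / 40.13223 ≈ 2.019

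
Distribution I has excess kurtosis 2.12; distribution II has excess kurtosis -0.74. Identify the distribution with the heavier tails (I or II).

Higher excess kurtosis ⇒ heavier tails relative to the normal distribution.
2.12 vs -0.74: the larger is 2.12, so I has heavier tails. (I is leptokurtic — heavier-than-normal tails; the other is platykurtic.)

I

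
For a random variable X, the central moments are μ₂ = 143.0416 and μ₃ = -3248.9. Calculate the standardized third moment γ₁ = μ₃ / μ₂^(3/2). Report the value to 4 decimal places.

σ = √μ₂ = √143.0416 = 11.96000
σ³ = μ₂^(3/2) = 1710.77754
γ₁ = μ₃/σ³ = -3248.9 / 1710.77754 ≈ -1.8991

-1.8991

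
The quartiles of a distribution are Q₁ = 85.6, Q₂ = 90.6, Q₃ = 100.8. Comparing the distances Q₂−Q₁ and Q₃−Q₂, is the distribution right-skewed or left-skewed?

right-skewed

Q₂ − Q₁ = 5.0;  Q₃ − Q₂ = 10.2
Q₃ − Q₂ > Q₂ − Q₁ ⇒ the upper half is more spread out ⇒ right-skewed.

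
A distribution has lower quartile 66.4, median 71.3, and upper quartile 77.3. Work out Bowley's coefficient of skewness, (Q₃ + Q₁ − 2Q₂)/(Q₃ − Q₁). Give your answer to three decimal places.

0.101

numerator: Q₃ + Q₁ − 2Q₂ = 77.3 + 66.4 − 2×71.3 = 1.1000
denominator: Q₃ − Q₁ = 77.3 − 66.4 = 10.9000
Bowley skewness = 1.1000 / 10.9000 ≈ 0.101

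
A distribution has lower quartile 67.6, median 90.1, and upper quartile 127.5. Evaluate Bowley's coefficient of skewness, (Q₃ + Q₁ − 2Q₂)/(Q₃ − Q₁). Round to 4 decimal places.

0.2487

numerator: Q₃ + Q₁ − 2Q₂ = 127.5 + 67.6 − 2×90.1 = 14.9000
denominator: Q₃ − Q₁ = 127.5 − 67.6 = 59.9000
Bowley skewness = 14.9000 / 59.9000 ≈ 0.2487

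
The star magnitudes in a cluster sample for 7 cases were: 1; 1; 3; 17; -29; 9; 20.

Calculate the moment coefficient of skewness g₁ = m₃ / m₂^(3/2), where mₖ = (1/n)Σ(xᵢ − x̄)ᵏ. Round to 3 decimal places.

x̄ = (1 + 1 + 3 + 17 - 29 + 9 + 20) / 7 = 3.1429
deviations (xᵢ − x̄): -2.1429, -2.1429, -0.1429, 13.8571, -32.1429, 5.8571, 16.8571
Σ(xᵢ − x̄)² = 1552.8571 ⇒ m₂ = 1552.8571/7 = 221.83673
Σ(xᵢ − x̄)³ = -25576.5306 ⇒ m₃ = -25576.5306/7 = -3653.79009
m₂^(3/2) = 221.83673^(1.5) = 3304.07728
g₁ = m₃ / m₂^(3/2) = -3653.79009 / 3304.07728 ≈ -1.106

-1.106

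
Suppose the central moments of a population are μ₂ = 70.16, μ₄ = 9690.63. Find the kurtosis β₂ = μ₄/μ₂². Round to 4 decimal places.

1.9687

μ₂² = 70.16² = 4922.42560
μ₄/μ₂² = 9690.63 / 4922.42560 = 1.96867
β₂ ≈ 1.9687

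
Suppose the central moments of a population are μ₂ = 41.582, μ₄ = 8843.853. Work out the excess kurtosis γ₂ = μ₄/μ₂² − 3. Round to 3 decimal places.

μ₂² = 41.582² = 1729.06272
μ₄/μ₂² = 8843.853 / 1729.06272 = 5.11482
γ₂ = 5.11482 − 3 ≈ 2.115

2.115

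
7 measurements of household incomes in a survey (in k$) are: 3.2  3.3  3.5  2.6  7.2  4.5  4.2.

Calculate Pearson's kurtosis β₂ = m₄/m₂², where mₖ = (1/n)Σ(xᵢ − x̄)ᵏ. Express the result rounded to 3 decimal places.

3.715

x̄ = 4.0714
Σ(xᵢ − x̄)² = 13.8343 ⇒ m₂ = 1.97633
Σ(xᵢ − x̄)⁴ = 101.5633 ⇒ m₄ = 14.50904
m₂² = 3.90587
β₂ = m₄/m₂² = 14.50904 / 3.90587 ≈ 3.715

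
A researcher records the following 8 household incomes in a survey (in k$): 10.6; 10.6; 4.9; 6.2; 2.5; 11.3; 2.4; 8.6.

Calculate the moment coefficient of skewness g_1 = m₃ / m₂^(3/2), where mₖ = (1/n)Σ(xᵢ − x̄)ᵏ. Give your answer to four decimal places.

-0.1878

x̄ = (10.6 + 10.6 + 4.9 + 6.2 + 2.5 + 11.3 + 2.4 + 8.6) / 8 = 7.1375
deviations (xᵢ − x̄): 3.4625, 3.4625, -2.2375, -0.9375, -4.6375, 4.1625, -4.7375, 1.4625
Σ(xᵢ − x̄)² = 93.2788 ⇒ m₂ = 93.2788/8 = 11.65984
Σ(xᵢ − x̄)³ = -59.8173 ⇒ m₃ = -59.8173/8 = -7.47716
m₂^(3/2) = 11.65984^(1.5) = 39.81430
g_1 = m₃ / m₂^(3/2) = -7.47716 / 39.81430 ≈ -0.1878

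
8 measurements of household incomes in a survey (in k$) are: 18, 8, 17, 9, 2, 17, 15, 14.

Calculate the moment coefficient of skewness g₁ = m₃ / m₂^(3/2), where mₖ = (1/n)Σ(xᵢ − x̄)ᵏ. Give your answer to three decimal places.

-0.790

x̄ = (18 + 8 + 17 + 9 + 2 + 17 + 15 + 14) / 8 = 12.5000
deviations (xᵢ − x̄): 5.5000, -4.5000, 4.5000, -3.5000, -10.5000, 4.5000, 2.5000, 1.5000
Σ(xᵢ − x̄)² = 222.0000 ⇒ m₂ = 222.0000/8 = 27.75000
Σ(xᵢ − x̄)³ = -924.0000 ⇒ m₃ = -924.0000/8 = -115.50000
m₂^(3/2) = 27.75000^(1.5) = 146.18220
g₁ = m₃ / m₂^(3/2) = -115.50000 / 146.18220 ≈ -0.790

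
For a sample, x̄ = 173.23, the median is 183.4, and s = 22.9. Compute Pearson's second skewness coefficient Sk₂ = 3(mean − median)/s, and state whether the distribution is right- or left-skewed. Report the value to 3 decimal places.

Sk₂ = 3(173.23 − 183.4) / 22.9 = 3 × -10.1700 / 22.9
    = -30.5100 / 22.9 ≈ -1.332
Sk₂ < 0 ⇒ mean < median ⇒ left-skewed (negative skew).

-1.332, left-skewed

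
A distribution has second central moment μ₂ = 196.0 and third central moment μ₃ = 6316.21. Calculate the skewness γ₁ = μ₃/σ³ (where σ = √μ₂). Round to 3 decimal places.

σ = √μ₂ = √196.0 = 14.00000
σ³ = μ₂^(3/2) = 2744.00000
γ₁ = μ₃/σ³ = 6316.21 / 2744.00000 ≈ 2.302

2.302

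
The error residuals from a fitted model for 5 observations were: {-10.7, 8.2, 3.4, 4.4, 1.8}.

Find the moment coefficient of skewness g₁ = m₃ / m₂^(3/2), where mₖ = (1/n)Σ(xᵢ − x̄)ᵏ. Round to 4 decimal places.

x̄ = (-10.7 + 8.2 + 3.4 + 4.4 + 1.8) / 5 = 1.4200
deviations (xᵢ − x̄): -12.1200, 6.7800, 1.9800, 2.9800, 0.3800
Σ(xᵢ − x̄)² = 205.8080 ⇒ m₂ = 205.8080/5 = 41.16160
Σ(xᵢ − x̄)³ = -1434.4135 ⇒ m₃ = -1434.4135/5 = -286.88270
m₂^(3/2) = 41.16160^(1.5) = 264.08174
g₁ = m₃ / m₂^(3/2) = -286.88270 / 264.08174 ≈ -1.0863

-1.0863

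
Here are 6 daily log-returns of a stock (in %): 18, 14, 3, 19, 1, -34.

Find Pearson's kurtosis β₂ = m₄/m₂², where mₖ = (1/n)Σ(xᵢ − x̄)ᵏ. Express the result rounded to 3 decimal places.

x̄ = 3.5000
Σ(xᵢ − x̄)² = 1973.5000 ⇒ m₂ = 328.91667
Σ(xᵢ − x̄)⁴ = 2091658.3750 ⇒ m₄ = 348609.72917
m₂² = 108186.17361
β₂ = m₄/m₂² = 348609.72917 / 108186.17361 ≈ 3.222

3.222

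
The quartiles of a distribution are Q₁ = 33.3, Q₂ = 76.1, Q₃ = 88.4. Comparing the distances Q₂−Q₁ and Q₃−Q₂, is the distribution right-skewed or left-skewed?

left-skewed

Q₂ − Q₁ = 42.8;  Q₃ − Q₂ = 12.3
Q₂ − Q₁ > Q₃ − Q₂ ⇒ the lower half is more spread out ⇒ left-skewed.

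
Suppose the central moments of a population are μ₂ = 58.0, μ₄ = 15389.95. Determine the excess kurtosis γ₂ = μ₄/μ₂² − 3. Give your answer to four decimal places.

1.5749

μ₂² = 58.0² = 3364.00000
μ₄/μ₂² = 15389.95 / 3364.00000 = 4.57490
γ₂ = 4.57490 − 3 ≈ 1.5749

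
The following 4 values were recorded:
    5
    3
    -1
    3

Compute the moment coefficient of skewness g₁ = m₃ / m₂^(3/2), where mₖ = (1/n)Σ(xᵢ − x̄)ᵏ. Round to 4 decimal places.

-0.6520

x̄ = (5 + 3 - 1 + 3) / 4 = 2.5000
deviations (xᵢ − x̄): 2.5000, 0.5000, -3.5000, 0.5000
Σ(xᵢ − x̄)² = 19.0000 ⇒ m₂ = 19.0000/4 = 4.75000
Σ(xᵢ − x̄)³ = -27.0000 ⇒ m₃ = -27.0000/4 = -6.75000
m₂^(3/2) = 4.75000^(1.5) = 10.35238
g₁ = m₃ / m₂^(3/2) = -6.75000 / 10.35238 ≈ -0.6520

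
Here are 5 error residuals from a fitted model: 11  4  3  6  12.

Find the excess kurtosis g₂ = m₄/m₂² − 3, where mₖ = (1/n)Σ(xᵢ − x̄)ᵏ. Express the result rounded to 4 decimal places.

-1.7031

x̄ = 7.2000
Σ(xᵢ − x̄)² = 66.8000 ⇒ m₂ = 13.36000
Σ(xᵢ − x̄)⁴ = 1157.4560 ⇒ m₄ = 231.49120
m₂² = 178.48960
g₂ = m₄/m₂² − 3 = 1.29695 − 3 ≈ -1.7031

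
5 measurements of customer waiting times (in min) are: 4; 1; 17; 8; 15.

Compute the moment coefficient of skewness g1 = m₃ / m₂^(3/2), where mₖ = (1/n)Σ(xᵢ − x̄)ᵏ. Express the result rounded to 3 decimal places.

0.077

x̄ = (4 + 1 + 17 + 8 + 15) / 5 = 9.0000
deviations (xᵢ − x̄): -5.0000, -8.0000, 8.0000, -1.0000, 6.0000
Σ(xᵢ − x̄)² = 190.0000 ⇒ m₂ = 190.0000/5 = 38.00000
Σ(xᵢ − x̄)³ = 90.0000 ⇒ m₃ = 90.0000/5 = 18.00000
m₂^(3/2) = 38.00000^(1.5) = 234.24773
g1 = m₃ / m₂^(3/2) = 18.00000 / 234.24773 ≈ 0.077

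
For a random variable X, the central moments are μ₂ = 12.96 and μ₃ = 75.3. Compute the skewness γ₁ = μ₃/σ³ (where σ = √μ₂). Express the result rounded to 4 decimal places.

1.6139

σ = √μ₂ = √12.96 = 3.60000
σ³ = μ₂^(3/2) = 46.65600
γ₁ = μ₃/σ³ = 75.3 / 46.65600 ≈ 1.6139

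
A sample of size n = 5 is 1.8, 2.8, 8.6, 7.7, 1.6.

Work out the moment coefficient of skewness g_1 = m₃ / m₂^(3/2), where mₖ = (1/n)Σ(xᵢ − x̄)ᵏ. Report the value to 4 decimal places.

x̄ = (1.8 + 2.8 + 8.6 + 7.7 + 1.6) / 5 = 4.5000
deviations (xᵢ − x̄): -2.7000, -1.7000, 4.1000, 3.2000, -2.9000
Σ(xᵢ − x̄)² = 45.6400 ⇒ m₂ = 45.6400/5 = 9.12800
Σ(xᵢ − x̄)³ = 52.7040 ⇒ m₃ = 52.7040/5 = 10.54080
m₂^(3/2) = 9.12800^(1.5) = 27.57804
g_1 = m₃ / m₂^(3/2) = 10.54080 / 27.57804 ≈ 0.3822

0.3822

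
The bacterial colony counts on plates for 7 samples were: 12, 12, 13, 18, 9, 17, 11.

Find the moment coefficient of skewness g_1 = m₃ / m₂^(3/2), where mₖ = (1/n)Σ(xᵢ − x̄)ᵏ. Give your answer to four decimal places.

0.4674

x̄ = (12 + 12 + 13 + 18 + 9 + 17 + 11) / 7 = 13.1429
deviations (xᵢ − x̄): -1.1429, -1.1429, -0.1429, 4.8571, -4.1429, 3.8571, -2.1429
Σ(xᵢ − x̄)² = 62.8571 ⇒ m₂ = 62.8571/7 = 8.97959
Σ(xᵢ − x̄)³ = 88.0408 ⇒ m₃ = 88.0408/7 = 12.57726
m₂^(3/2) = 8.97959^(1.5) = 26.90822
g_1 = m₃ / m₂^(3/2) = 12.57726 / 26.90822 ≈ 0.4674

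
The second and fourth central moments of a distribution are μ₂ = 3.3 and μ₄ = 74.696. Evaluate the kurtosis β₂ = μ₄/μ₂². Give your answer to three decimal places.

6.859

μ₂² = 3.3² = 10.89000
μ₄/μ₂² = 74.696 / 10.89000 = 6.85914
β₂ ≈ 6.859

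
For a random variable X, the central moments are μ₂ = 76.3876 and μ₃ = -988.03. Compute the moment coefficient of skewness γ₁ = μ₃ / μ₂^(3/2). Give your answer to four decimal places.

-1.4799

σ = √μ₂ = √76.3876 = 8.74000
σ³ = μ₂^(3/2) = 667.62762
γ₁ = μ₃/σ³ = -988.03 / 667.62762 ≈ -1.4799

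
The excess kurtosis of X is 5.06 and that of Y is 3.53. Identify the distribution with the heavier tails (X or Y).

X

Higher excess kurtosis ⇒ heavier tails relative to the normal distribution.
5.06 vs 3.53: the larger is 5.06, so X has heavier tails.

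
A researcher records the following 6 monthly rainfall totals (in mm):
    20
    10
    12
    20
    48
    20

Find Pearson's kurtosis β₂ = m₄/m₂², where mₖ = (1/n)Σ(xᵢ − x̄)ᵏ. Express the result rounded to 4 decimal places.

x̄ = 21.6667
Σ(xᵢ − x̄)² = 931.3333 ⇒ m₂ = 155.22222
Σ(xᵢ − x̄)⁴ = 508146.4444 ⇒ m₄ = 84691.07407
m₂² = 24093.93827
β₂ = m₄/m₂² = 84691.07407 / 24093.93827 ≈ 3.5150

3.5150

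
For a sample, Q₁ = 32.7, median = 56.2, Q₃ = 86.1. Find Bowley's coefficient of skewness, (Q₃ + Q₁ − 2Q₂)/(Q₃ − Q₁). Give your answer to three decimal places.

numerator: Q₃ + Q₁ − 2Q₂ = 86.1 + 32.7 − 2×56.2 = 6.4000
denominator: Q₃ − Q₁ = 86.1 − 32.7 = 53.4000
Bowley skewness = 6.4000 / 53.4000 ≈ 0.120

0.120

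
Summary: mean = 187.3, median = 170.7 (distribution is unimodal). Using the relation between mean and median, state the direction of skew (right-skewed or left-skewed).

right-skewed

mean − median = 187.3 − 170.7 = 16.6
mean > median ⇒ the longer tail is on the right ⇒ right-skewed (positively skewed).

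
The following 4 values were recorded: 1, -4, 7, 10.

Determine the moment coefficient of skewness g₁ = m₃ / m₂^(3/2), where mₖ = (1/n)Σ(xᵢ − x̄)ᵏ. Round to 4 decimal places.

-0.1896

x̄ = (1 - 4 + 7 + 10) / 4 = 3.5000
deviations (xᵢ − x̄): -2.5000, -7.5000, 3.5000, 6.5000
Σ(xᵢ − x̄)² = 117.0000 ⇒ m₂ = 117.0000/4 = 29.25000
Σ(xᵢ − x̄)³ = -120.0000 ⇒ m₃ = -120.0000/4 = -30.00000
m₂^(3/2) = 29.25000^(1.5) = 158.19356
g₁ = m₃ / m₂^(3/2) = -30.00000 / 158.19356 ≈ -0.1896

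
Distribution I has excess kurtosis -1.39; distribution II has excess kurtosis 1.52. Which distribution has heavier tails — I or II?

Higher excess kurtosis ⇒ heavier tails relative to the normal distribution.
-1.39 vs 1.52: the larger is 1.52, so II has heavier tails. (II is leptokurtic — heavier-than-normal tails; the other is platykurtic.)

II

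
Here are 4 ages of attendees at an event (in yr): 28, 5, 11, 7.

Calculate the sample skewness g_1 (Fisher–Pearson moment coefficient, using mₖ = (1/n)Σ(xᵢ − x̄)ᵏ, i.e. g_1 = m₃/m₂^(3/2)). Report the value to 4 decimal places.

0.9682

x̄ = (28 + 5 + 11 + 7) / 4 = 12.7500
deviations (xᵢ − x̄): 15.2500, -7.7500, -1.7500, -5.7500
Σ(xᵢ − x̄)² = 328.7500 ⇒ m₂ = 328.7500/4 = 82.18750
Σ(xᵢ − x̄)³ = 2885.6250 ⇒ m₃ = 2885.6250/4 = 721.40625
m₂^(3/2) = 82.18750^(1.5) = 745.08986
g_1 = m₃ / m₂^(3/2) = 721.40625 / 745.08986 ≈ 0.9682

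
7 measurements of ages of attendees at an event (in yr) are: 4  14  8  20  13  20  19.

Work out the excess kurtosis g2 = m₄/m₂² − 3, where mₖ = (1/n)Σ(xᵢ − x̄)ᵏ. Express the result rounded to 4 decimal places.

x̄ = 14.0000
Σ(xᵢ − x̄)² = 234.0000 ⇒ m₂ = 33.42857
Σ(xᵢ − x̄)⁴ = 14514.0000 ⇒ m₄ = 2073.42857
m₂² = 1117.46939
g2 = m₄/m₂² − 3 = 1.85547 − 3 ≈ -1.1445

-1.1445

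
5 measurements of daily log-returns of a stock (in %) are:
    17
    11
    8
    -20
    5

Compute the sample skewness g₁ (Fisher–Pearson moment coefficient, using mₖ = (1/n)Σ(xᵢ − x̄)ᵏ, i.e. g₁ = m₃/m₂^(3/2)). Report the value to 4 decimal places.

x̄ = (17 + 11 + 8 - 20 + 5) / 5 = 4.2000
deviations (xᵢ − x̄): 12.8000, 6.8000, 3.8000, -24.2000, 0.8000
Σ(xᵢ − x̄)² = 810.8000 ⇒ m₂ = 810.8000/5 = 162.16000
Σ(xᵢ − x̄)³ = -11705.5200 ⇒ m₃ = -11705.5200/5 = -2341.10400
m₂^(3/2) = 162.16000^(1.5) = 2064.97883
g₁ = m₃ / m₂^(3/2) = -2341.10400 / 2064.97883 ≈ -1.1337

-1.1337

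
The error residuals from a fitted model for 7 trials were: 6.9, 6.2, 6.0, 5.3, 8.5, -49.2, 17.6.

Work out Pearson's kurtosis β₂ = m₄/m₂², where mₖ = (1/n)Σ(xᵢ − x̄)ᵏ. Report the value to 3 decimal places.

x̄ = 0.1857
Σ(xᵢ − x̄)² = 2952.5486 ⇒ m₂ = 421.79265
Σ(xᵢ − x̄)⁴ = 6050382.4509 ⇒ m₄ = 864340.35013
m₂² = 177909.04218
β₂ = m₄/m₂² = 864340.35013 / 177909.04218 ≈ 4.858

4.858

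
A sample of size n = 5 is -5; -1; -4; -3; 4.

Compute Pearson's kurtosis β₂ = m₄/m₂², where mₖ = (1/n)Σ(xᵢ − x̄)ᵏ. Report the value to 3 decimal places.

x̄ = -1.8000
Σ(xᵢ − x̄)² = 50.8000 ⇒ m₂ = 10.16000
Σ(xᵢ − x̄)⁴ = 1262.4160 ⇒ m₄ = 252.48320
m₂² = 103.22560
β₂ = m₄/m₂² = 252.48320 / 103.22560 ≈ 2.446

2.446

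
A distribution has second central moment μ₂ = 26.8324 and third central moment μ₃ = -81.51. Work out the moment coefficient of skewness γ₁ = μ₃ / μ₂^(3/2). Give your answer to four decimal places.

-0.5864

σ = √μ₂ = √26.8324 = 5.18000
σ³ = μ₂^(3/2) = 138.99183
γ₁ = μ₃/σ³ = -81.51 / 138.99183 ≈ -0.5864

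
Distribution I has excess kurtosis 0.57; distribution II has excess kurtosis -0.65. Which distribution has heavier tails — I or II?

I

Higher excess kurtosis ⇒ heavier tails relative to the normal distribution.
0.57 vs -0.65: the larger is 0.57, so I has heavier tails. (I is leptokurtic — heavier-than-normal tails; the other is platykurtic.)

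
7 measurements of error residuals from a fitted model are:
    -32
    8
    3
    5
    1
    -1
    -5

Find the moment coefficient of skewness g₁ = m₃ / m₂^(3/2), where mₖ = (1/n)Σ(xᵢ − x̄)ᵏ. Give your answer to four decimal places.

x̄ = (-32 + 8 + 3 + 5 + 1 - 1 - 5) / 7 = -3.0000
deviations (xᵢ − x̄): -29.0000, 11.0000, 6.0000, 8.0000, 4.0000, 2.0000, -2.0000
Σ(xᵢ − x̄)² = 1086.0000 ⇒ m₂ = 1086.0000/7 = 155.14286
Σ(xᵢ − x̄)³ = -22266.0000 ⇒ m₃ = -22266.0000/7 = -3180.85714
m₂^(3/2) = 155.14286^(1.5) = 1932.40289
g₁ = m₃ / m₂^(3/2) = -3180.85714 / 1932.40289 ≈ -1.6461

-1.6461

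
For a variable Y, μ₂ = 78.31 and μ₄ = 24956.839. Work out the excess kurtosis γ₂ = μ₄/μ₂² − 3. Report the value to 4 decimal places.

μ₂² = 78.31² = 6132.45610
μ₄/μ₂² = 24956.839 / 6132.45610 = 4.06963
γ₂ = 4.06963 − 3 ≈ 1.0696

1.0696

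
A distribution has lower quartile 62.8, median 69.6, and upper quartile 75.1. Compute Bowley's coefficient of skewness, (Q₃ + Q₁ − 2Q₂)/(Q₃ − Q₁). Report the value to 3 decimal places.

numerator: Q₃ + Q₁ − 2Q₂ = 75.1 + 62.8 − 2×69.6 = -1.3000
denominator: Q₃ − Q₁ = 75.1 − 62.8 = 12.3000
Bowley skewness = -1.3000 / 12.3000 ≈ -0.106

-0.106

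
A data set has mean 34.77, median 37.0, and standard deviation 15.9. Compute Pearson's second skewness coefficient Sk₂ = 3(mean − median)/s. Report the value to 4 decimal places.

Sk₂ = 3(34.77 − 37.0) / 15.9 = 3 × -2.2300 / 15.9
    = -6.6900 / 15.9 ≈ -0.4208

-0.4208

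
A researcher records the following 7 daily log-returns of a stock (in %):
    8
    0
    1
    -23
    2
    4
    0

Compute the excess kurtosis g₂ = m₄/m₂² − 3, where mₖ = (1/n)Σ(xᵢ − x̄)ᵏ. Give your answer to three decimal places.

1.516

x̄ = -1.1429
Σ(xᵢ − x̄)² = 604.8571 ⇒ m₂ = 86.40816
Σ(xᵢ − x̄)⁴ = 236039.6443 ⇒ m₄ = 33719.94919
m₂² = 7466.37068
g₂ = m₄/m₂² − 3 = 4.51624 − 3 ≈ 1.516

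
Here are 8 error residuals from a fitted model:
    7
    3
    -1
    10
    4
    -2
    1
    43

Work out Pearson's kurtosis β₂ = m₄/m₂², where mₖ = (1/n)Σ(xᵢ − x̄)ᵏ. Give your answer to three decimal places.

x̄ = 8.1250
Σ(xᵢ − x̄)² = 1500.8750 ⇒ m₂ = 187.60938
Σ(xᵢ − x̄)⁴ = 1500315.2129 ⇒ m₄ = 187539.40161
m₂² = 35197.27759
β₂ = m₄/m₂² = 187539.40161 / 35197.27759 ≈ 5.328

5.328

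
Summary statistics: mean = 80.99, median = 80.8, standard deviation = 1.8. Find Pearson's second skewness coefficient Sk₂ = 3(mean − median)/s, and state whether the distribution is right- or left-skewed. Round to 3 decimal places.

Sk₂ = 3(80.99 − 80.8) / 1.8 = 3 × 0.1900 / 1.8
    = 0.5700 / 1.8 ≈ 0.317
Sk₂ > 0 ⇒ mean > median ⇒ right-skewed (positive skew).

0.317, right-skewed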